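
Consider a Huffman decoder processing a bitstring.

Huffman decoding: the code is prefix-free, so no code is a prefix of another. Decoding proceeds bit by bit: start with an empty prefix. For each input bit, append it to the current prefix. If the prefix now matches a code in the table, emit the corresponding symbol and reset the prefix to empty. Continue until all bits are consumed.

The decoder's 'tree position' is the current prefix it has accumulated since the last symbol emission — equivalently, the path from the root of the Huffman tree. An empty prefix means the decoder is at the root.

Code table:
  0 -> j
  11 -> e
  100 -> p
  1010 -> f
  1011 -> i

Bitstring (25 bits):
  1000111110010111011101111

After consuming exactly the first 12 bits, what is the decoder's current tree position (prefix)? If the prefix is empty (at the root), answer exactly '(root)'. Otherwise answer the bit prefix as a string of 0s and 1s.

Answer: 1

Derivation:
Bit 0: prefix='1' (no match yet)
Bit 1: prefix='10' (no match yet)
Bit 2: prefix='100' -> emit 'p', reset
Bit 3: prefix='0' -> emit 'j', reset
Bit 4: prefix='1' (no match yet)
Bit 5: prefix='11' -> emit 'e', reset
Bit 6: prefix='1' (no match yet)
Bit 7: prefix='11' -> emit 'e', reset
Bit 8: prefix='1' (no match yet)
Bit 9: prefix='10' (no match yet)
Bit 10: prefix='100' -> emit 'p', reset
Bit 11: prefix='1' (no match yet)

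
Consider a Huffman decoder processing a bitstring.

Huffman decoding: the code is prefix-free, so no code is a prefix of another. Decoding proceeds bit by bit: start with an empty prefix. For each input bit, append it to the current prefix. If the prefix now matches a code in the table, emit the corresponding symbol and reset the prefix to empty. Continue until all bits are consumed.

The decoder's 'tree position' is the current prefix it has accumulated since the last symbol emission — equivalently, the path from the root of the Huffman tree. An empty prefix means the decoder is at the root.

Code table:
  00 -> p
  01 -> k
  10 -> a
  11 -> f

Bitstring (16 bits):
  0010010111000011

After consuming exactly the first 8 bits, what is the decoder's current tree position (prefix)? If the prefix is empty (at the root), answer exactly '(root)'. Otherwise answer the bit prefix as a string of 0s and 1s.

Bit 0: prefix='0' (no match yet)
Bit 1: prefix='00' -> emit 'p', reset
Bit 2: prefix='1' (no match yet)
Bit 3: prefix='10' -> emit 'a', reset
Bit 4: prefix='0' (no match yet)
Bit 5: prefix='01' -> emit 'k', reset
Bit 6: prefix='0' (no match yet)
Bit 7: prefix='01' -> emit 'k', reset

Answer: (root)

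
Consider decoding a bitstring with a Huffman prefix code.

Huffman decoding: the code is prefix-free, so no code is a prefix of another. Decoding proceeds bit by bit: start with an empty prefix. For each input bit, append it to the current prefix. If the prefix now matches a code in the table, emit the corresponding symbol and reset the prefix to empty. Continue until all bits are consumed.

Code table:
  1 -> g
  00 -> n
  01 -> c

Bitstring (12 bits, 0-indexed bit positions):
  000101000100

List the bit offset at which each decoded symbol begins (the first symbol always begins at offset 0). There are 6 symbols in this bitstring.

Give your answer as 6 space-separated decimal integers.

Answer: 0 2 4 6 8 10

Derivation:
Bit 0: prefix='0' (no match yet)
Bit 1: prefix='00' -> emit 'n', reset
Bit 2: prefix='0' (no match yet)
Bit 3: prefix='01' -> emit 'c', reset
Bit 4: prefix='0' (no match yet)
Bit 5: prefix='01' -> emit 'c', reset
Bit 6: prefix='0' (no match yet)
Bit 7: prefix='00' -> emit 'n', reset
Bit 8: prefix='0' (no match yet)
Bit 9: prefix='01' -> emit 'c', reset
Bit 10: prefix='0' (no match yet)
Bit 11: prefix='00' -> emit 'n', reset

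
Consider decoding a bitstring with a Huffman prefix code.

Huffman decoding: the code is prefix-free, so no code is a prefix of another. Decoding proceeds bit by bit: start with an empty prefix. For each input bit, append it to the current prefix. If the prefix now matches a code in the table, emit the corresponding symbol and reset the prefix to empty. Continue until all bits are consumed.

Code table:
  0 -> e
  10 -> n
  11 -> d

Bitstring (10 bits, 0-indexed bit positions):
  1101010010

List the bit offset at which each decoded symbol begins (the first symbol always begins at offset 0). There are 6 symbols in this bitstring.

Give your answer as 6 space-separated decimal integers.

Bit 0: prefix='1' (no match yet)
Bit 1: prefix='11' -> emit 'd', reset
Bit 2: prefix='0' -> emit 'e', reset
Bit 3: prefix='1' (no match yet)
Bit 4: prefix='10' -> emit 'n', reset
Bit 5: prefix='1' (no match yet)
Bit 6: prefix='10' -> emit 'n', reset
Bit 7: prefix='0' -> emit 'e', reset
Bit 8: prefix='1' (no match yet)
Bit 9: prefix='10' -> emit 'n', reset

Answer: 0 2 3 5 7 8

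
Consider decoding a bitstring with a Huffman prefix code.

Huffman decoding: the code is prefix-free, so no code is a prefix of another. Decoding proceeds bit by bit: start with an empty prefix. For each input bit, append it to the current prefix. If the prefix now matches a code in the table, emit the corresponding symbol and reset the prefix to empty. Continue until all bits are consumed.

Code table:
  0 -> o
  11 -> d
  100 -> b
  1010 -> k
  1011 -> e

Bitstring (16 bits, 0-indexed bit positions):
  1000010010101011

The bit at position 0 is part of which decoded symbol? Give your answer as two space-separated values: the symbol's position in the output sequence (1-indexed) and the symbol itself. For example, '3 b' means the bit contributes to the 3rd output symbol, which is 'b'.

Answer: 1 b

Derivation:
Bit 0: prefix='1' (no match yet)
Bit 1: prefix='10' (no match yet)
Bit 2: prefix='100' -> emit 'b', reset
Bit 3: prefix='0' -> emit 'o', reset
Bit 4: prefix='0' -> emit 'o', reset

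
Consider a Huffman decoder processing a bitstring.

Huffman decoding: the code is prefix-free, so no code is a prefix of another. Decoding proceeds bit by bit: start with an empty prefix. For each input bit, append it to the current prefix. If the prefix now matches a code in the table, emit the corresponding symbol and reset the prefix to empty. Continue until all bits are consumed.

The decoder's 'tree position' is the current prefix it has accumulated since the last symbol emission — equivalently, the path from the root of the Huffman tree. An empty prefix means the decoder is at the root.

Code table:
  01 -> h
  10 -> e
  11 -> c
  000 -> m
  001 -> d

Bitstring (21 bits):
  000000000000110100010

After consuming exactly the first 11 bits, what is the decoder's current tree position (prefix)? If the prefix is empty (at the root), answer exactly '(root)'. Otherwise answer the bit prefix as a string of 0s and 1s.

Bit 0: prefix='0' (no match yet)
Bit 1: prefix='00' (no match yet)
Bit 2: prefix='000' -> emit 'm', reset
Bit 3: prefix='0' (no match yet)
Bit 4: prefix='00' (no match yet)
Bit 5: prefix='000' -> emit 'm', reset
Bit 6: prefix='0' (no match yet)
Bit 7: prefix='00' (no match yet)
Bit 8: prefix='000' -> emit 'm', reset
Bit 9: prefix='0' (no match yet)
Bit 10: prefix='00' (no match yet)

Answer: 00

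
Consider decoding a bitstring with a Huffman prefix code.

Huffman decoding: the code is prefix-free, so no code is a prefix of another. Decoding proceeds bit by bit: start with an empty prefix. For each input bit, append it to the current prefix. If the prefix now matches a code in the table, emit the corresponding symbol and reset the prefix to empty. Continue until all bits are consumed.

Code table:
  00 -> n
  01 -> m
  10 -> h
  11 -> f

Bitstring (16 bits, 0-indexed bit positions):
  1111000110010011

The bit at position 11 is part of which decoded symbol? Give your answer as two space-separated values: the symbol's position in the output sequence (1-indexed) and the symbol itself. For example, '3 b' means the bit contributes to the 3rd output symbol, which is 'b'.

Bit 0: prefix='1' (no match yet)
Bit 1: prefix='11' -> emit 'f', reset
Bit 2: prefix='1' (no match yet)
Bit 3: prefix='11' -> emit 'f', reset
Bit 4: prefix='0' (no match yet)
Bit 5: prefix='00' -> emit 'n', reset
Bit 6: prefix='0' (no match yet)
Bit 7: prefix='01' -> emit 'm', reset
Bit 8: prefix='1' (no match yet)
Bit 9: prefix='10' -> emit 'h', reset
Bit 10: prefix='0' (no match yet)
Bit 11: prefix='01' -> emit 'm', reset
Bit 12: prefix='0' (no match yet)
Bit 13: prefix='00' -> emit 'n', reset
Bit 14: prefix='1' (no match yet)
Bit 15: prefix='11' -> emit 'f', reset

Answer: 6 m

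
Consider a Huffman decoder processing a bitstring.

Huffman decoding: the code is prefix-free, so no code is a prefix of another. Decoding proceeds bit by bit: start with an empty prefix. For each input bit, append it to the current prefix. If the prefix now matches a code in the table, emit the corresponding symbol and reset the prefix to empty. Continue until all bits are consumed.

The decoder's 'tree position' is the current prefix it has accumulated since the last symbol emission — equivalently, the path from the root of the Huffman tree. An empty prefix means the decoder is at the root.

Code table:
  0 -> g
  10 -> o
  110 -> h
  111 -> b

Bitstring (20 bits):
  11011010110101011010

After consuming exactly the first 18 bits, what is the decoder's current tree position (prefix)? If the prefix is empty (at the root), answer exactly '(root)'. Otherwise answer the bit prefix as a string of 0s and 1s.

Bit 0: prefix='1' (no match yet)
Bit 1: prefix='11' (no match yet)
Bit 2: prefix='110' -> emit 'h', reset
Bit 3: prefix='1' (no match yet)
Bit 4: prefix='11' (no match yet)
Bit 5: prefix='110' -> emit 'h', reset
Bit 6: prefix='1' (no match yet)
Bit 7: prefix='10' -> emit 'o', reset
Bit 8: prefix='1' (no match yet)
Bit 9: prefix='11' (no match yet)
Bit 10: prefix='110' -> emit 'h', reset
Bit 11: prefix='1' (no match yet)
Bit 12: prefix='10' -> emit 'o', reset
Bit 13: prefix='1' (no match yet)
Bit 14: prefix='10' -> emit 'o', reset
Bit 15: prefix='1' (no match yet)
Bit 16: prefix='11' (no match yet)
Bit 17: prefix='110' -> emit 'h', reset

Answer: (root)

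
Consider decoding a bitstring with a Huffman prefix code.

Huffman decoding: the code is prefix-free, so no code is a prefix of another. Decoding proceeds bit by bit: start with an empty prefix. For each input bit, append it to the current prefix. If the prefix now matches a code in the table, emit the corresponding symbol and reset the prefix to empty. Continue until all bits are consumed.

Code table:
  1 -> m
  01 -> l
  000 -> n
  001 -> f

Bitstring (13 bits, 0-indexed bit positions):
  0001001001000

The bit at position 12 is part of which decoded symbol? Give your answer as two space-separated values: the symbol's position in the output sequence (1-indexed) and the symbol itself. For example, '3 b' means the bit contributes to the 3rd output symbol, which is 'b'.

Bit 0: prefix='0' (no match yet)
Bit 1: prefix='00' (no match yet)
Bit 2: prefix='000' -> emit 'n', reset
Bit 3: prefix='1' -> emit 'm', reset
Bit 4: prefix='0' (no match yet)
Bit 5: prefix='00' (no match yet)
Bit 6: prefix='001' -> emit 'f', reset
Bit 7: prefix='0' (no match yet)
Bit 8: prefix='00' (no match yet)
Bit 9: prefix='001' -> emit 'f', reset
Bit 10: prefix='0' (no match yet)
Bit 11: prefix='00' (no match yet)
Bit 12: prefix='000' -> emit 'n', reset

Answer: 5 n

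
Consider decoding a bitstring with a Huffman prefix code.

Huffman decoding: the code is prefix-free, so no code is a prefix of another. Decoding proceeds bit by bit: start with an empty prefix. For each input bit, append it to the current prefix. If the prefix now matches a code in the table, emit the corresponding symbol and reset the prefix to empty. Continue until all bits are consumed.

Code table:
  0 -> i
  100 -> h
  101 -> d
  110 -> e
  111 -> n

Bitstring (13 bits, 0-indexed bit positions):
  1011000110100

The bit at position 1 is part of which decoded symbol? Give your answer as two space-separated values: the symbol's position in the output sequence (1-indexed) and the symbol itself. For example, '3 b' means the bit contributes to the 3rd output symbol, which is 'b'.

Bit 0: prefix='1' (no match yet)
Bit 1: prefix='10' (no match yet)
Bit 2: prefix='101' -> emit 'd', reset
Bit 3: prefix='1' (no match yet)
Bit 4: prefix='10' (no match yet)
Bit 5: prefix='100' -> emit 'h', reset

Answer: 1 d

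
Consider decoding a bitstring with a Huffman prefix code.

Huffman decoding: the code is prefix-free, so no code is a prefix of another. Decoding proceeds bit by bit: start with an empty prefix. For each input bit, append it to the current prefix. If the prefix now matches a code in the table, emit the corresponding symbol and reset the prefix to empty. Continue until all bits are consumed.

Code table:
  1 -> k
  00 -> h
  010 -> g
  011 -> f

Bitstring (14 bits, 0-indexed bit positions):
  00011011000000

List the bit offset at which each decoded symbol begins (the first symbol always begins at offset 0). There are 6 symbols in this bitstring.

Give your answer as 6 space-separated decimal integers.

Answer: 0 2 5 8 10 12

Derivation:
Bit 0: prefix='0' (no match yet)
Bit 1: prefix='00' -> emit 'h', reset
Bit 2: prefix='0' (no match yet)
Bit 3: prefix='01' (no match yet)
Bit 4: prefix='011' -> emit 'f', reset
Bit 5: prefix='0' (no match yet)
Bit 6: prefix='01' (no match yet)
Bit 7: prefix='011' -> emit 'f', reset
Bit 8: prefix='0' (no match yet)
Bit 9: prefix='00' -> emit 'h', reset
Bit 10: prefix='0' (no match yet)
Bit 11: prefix='00' -> emit 'h', reset
Bit 12: prefix='0' (no match yet)
Bit 13: prefix='00' -> emit 'h', reset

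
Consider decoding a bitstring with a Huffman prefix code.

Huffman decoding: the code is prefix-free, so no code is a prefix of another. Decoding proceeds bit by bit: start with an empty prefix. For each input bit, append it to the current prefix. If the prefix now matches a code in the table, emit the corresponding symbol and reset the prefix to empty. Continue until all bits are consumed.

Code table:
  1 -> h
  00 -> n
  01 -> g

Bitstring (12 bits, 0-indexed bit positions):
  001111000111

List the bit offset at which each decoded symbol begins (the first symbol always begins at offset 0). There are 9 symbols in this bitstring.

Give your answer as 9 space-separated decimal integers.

Answer: 0 2 3 4 5 6 8 10 11

Derivation:
Bit 0: prefix='0' (no match yet)
Bit 1: prefix='00' -> emit 'n', reset
Bit 2: prefix='1' -> emit 'h', reset
Bit 3: prefix='1' -> emit 'h', reset
Bit 4: prefix='1' -> emit 'h', reset
Bit 5: prefix='1' -> emit 'h', reset
Bit 6: prefix='0' (no match yet)
Bit 7: prefix='00' -> emit 'n', reset
Bit 8: prefix='0' (no match yet)
Bit 9: prefix='01' -> emit 'g', reset
Bit 10: prefix='1' -> emit 'h', reset
Bit 11: prefix='1' -> emit 'h', reset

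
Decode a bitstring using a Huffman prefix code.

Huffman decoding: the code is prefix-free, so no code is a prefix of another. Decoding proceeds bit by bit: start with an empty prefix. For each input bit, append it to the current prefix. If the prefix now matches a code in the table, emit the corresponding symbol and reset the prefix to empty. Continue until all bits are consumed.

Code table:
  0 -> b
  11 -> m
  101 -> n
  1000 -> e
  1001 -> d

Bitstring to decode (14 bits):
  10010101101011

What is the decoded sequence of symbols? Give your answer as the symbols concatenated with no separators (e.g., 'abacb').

Answer: dbnnbm

Derivation:
Bit 0: prefix='1' (no match yet)
Bit 1: prefix='10' (no match yet)
Bit 2: prefix='100' (no match yet)
Bit 3: prefix='1001' -> emit 'd', reset
Bit 4: prefix='0' -> emit 'b', reset
Bit 5: prefix='1' (no match yet)
Bit 6: prefix='10' (no match yet)
Bit 7: prefix='101' -> emit 'n', reset
Bit 8: prefix='1' (no match yet)
Bit 9: prefix='10' (no match yet)
Bit 10: prefix='101' -> emit 'n', reset
Bit 11: prefix='0' -> emit 'b', reset
Bit 12: prefix='1' (no match yet)
Bit 13: prefix='11' -> emit 'm', reset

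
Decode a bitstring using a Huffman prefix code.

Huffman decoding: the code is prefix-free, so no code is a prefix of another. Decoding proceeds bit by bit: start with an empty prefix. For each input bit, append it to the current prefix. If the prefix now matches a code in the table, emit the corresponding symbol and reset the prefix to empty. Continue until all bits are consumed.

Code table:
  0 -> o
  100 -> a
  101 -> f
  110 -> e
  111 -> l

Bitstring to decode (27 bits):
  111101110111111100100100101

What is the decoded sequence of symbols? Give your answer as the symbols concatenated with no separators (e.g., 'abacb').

Answer: lfellaaaf

Derivation:
Bit 0: prefix='1' (no match yet)
Bit 1: prefix='11' (no match yet)
Bit 2: prefix='111' -> emit 'l', reset
Bit 3: prefix='1' (no match yet)
Bit 4: prefix='10' (no match yet)
Bit 5: prefix='101' -> emit 'f', reset
Bit 6: prefix='1' (no match yet)
Bit 7: prefix='11' (no match yet)
Bit 8: prefix='110' -> emit 'e', reset
Bit 9: prefix='1' (no match yet)
Bit 10: prefix='11' (no match yet)
Bit 11: prefix='111' -> emit 'l', reset
Bit 12: prefix='1' (no match yet)
Bit 13: prefix='11' (no match yet)
Bit 14: prefix='111' -> emit 'l', reset
Bit 15: prefix='1' (no match yet)
Bit 16: prefix='10' (no match yet)
Bit 17: prefix='100' -> emit 'a', reset
Bit 18: prefix='1' (no match yet)
Bit 19: prefix='10' (no match yet)
Bit 20: prefix='100' -> emit 'a', reset
Bit 21: prefix='1' (no match yet)
Bit 22: prefix='10' (no match yet)
Bit 23: prefix='100' -> emit 'a', reset
Bit 24: prefix='1' (no match yet)
Bit 25: prefix='10' (no match yet)
Bit 26: prefix='101' -> emit 'f', reset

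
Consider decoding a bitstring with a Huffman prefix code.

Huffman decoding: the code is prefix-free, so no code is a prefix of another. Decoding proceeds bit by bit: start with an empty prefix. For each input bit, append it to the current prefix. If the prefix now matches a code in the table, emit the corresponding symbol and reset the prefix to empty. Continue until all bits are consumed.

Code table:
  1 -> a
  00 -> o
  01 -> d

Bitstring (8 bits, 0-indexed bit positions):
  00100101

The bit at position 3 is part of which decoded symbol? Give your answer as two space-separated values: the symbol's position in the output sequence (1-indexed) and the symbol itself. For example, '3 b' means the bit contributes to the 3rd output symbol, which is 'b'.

Bit 0: prefix='0' (no match yet)
Bit 1: prefix='00' -> emit 'o', reset
Bit 2: prefix='1' -> emit 'a', reset
Bit 3: prefix='0' (no match yet)
Bit 4: prefix='00' -> emit 'o', reset
Bit 5: prefix='1' -> emit 'a', reset
Bit 6: prefix='0' (no match yet)
Bit 7: prefix='01' -> emit 'd', reset

Answer: 3 o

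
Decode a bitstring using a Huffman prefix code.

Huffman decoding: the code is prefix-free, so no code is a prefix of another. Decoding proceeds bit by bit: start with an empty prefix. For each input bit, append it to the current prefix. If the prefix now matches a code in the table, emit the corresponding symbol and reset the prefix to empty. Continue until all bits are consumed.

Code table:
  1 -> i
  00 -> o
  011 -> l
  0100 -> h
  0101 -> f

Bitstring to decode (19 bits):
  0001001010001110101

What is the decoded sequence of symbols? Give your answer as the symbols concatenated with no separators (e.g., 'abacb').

Answer: ohihlif

Derivation:
Bit 0: prefix='0' (no match yet)
Bit 1: prefix='00' -> emit 'o', reset
Bit 2: prefix='0' (no match yet)
Bit 3: prefix='01' (no match yet)
Bit 4: prefix='010' (no match yet)
Bit 5: prefix='0100' -> emit 'h', reset
Bit 6: prefix='1' -> emit 'i', reset
Bit 7: prefix='0' (no match yet)
Bit 8: prefix='01' (no match yet)
Bit 9: prefix='010' (no match yet)
Bit 10: prefix='0100' -> emit 'h', reset
Bit 11: prefix='0' (no match yet)
Bit 12: prefix='01' (no match yet)
Bit 13: prefix='011' -> emit 'l', reset
Bit 14: prefix='1' -> emit 'i', reset
Bit 15: prefix='0' (no match yet)
Bit 16: prefix='01' (no match yet)
Bit 17: prefix='010' (no match yet)
Bit 18: prefix='0101' -> emit 'f', reset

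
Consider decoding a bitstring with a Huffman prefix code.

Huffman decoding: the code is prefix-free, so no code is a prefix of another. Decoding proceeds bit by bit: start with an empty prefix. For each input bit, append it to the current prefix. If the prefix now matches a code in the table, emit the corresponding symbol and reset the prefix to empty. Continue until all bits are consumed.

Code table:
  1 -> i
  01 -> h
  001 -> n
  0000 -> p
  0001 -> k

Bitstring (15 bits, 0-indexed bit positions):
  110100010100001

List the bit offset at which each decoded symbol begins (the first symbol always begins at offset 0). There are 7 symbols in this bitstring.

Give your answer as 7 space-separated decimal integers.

Answer: 0 1 2 4 8 10 14

Derivation:
Bit 0: prefix='1' -> emit 'i', reset
Bit 1: prefix='1' -> emit 'i', reset
Bit 2: prefix='0' (no match yet)
Bit 3: prefix='01' -> emit 'h', reset
Bit 4: prefix='0' (no match yet)
Bit 5: prefix='00' (no match yet)
Bit 6: prefix='000' (no match yet)
Bit 7: prefix='0001' -> emit 'k', reset
Bit 8: prefix='0' (no match yet)
Bit 9: prefix='01' -> emit 'h', reset
Bit 10: prefix='0' (no match yet)
Bit 11: prefix='00' (no match yet)
Bit 12: prefix='000' (no match yet)
Bit 13: prefix='0000' -> emit 'p', reset
Bit 14: prefix='1' -> emit 'i', reset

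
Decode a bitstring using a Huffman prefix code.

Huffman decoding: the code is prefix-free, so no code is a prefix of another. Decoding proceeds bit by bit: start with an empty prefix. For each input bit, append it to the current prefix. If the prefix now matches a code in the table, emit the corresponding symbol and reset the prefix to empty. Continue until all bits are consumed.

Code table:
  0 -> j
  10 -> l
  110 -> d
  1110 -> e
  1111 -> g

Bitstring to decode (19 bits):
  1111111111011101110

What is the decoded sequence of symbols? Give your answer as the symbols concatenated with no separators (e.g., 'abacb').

Answer: ggdee

Derivation:
Bit 0: prefix='1' (no match yet)
Bit 1: prefix='11' (no match yet)
Bit 2: prefix='111' (no match yet)
Bit 3: prefix='1111' -> emit 'g', reset
Bit 4: prefix='1' (no match yet)
Bit 5: prefix='11' (no match yet)
Bit 6: prefix='111' (no match yet)
Bit 7: prefix='1111' -> emit 'g', reset
Bit 8: prefix='1' (no match yet)
Bit 9: prefix='11' (no match yet)
Bit 10: prefix='110' -> emit 'd', reset
Bit 11: prefix='1' (no match yet)
Bit 12: prefix='11' (no match yet)
Bit 13: prefix='111' (no match yet)
Bit 14: prefix='1110' -> emit 'e', reset
Bit 15: prefix='1' (no match yet)
Bit 16: prefix='11' (no match yet)
Bit 17: prefix='111' (no match yet)
Bit 18: prefix='1110' -> emit 'e', reset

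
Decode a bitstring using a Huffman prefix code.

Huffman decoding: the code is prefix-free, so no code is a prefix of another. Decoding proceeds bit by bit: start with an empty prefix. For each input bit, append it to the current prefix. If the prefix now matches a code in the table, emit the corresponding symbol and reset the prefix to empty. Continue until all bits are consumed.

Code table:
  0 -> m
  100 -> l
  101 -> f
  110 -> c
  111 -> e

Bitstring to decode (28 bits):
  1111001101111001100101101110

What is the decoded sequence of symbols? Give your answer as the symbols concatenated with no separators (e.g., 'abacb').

Bit 0: prefix='1' (no match yet)
Bit 1: prefix='11' (no match yet)
Bit 2: prefix='111' -> emit 'e', reset
Bit 3: prefix='1' (no match yet)
Bit 4: prefix='10' (no match yet)
Bit 5: prefix='100' -> emit 'l', reset
Bit 6: prefix='1' (no match yet)
Bit 7: prefix='11' (no match yet)
Bit 8: prefix='110' -> emit 'c', reset
Bit 9: prefix='1' (no match yet)
Bit 10: prefix='11' (no match yet)
Bit 11: prefix='111' -> emit 'e', reset
Bit 12: prefix='1' (no match yet)
Bit 13: prefix='10' (no match yet)
Bit 14: prefix='100' -> emit 'l', reset
Bit 15: prefix='1' (no match yet)
Bit 16: prefix='11' (no match yet)
Bit 17: prefix='110' -> emit 'c', reset
Bit 18: prefix='0' -> emit 'm', reset
Bit 19: prefix='1' (no match yet)
Bit 20: prefix='10' (no match yet)
Bit 21: prefix='101' -> emit 'f', reset
Bit 22: prefix='1' (no match yet)
Bit 23: prefix='10' (no match yet)
Bit 24: prefix='101' -> emit 'f', reset
Bit 25: prefix='1' (no match yet)
Bit 26: prefix='11' (no match yet)
Bit 27: prefix='110' -> emit 'c', reset

Answer: elcelcmffc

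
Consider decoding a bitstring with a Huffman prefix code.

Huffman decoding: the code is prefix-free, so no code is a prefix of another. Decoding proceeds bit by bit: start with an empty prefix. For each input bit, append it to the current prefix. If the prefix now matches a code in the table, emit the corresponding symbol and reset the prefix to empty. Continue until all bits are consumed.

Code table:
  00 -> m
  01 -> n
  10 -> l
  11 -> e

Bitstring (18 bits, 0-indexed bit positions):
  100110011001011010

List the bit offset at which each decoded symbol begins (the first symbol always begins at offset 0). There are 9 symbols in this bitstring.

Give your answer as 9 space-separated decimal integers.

Bit 0: prefix='1' (no match yet)
Bit 1: prefix='10' -> emit 'l', reset
Bit 2: prefix='0' (no match yet)
Bit 3: prefix='01' -> emit 'n', reset
Bit 4: prefix='1' (no match yet)
Bit 5: prefix='10' -> emit 'l', reset
Bit 6: prefix='0' (no match yet)
Bit 7: prefix='01' -> emit 'n', reset
Bit 8: prefix='1' (no match yet)
Bit 9: prefix='10' -> emit 'l', reset
Bit 10: prefix='0' (no match yet)
Bit 11: prefix='01' -> emit 'n', reset
Bit 12: prefix='0' (no match yet)
Bit 13: prefix='01' -> emit 'n', reset
Bit 14: prefix='1' (no match yet)
Bit 15: prefix='10' -> emit 'l', reset
Bit 16: prefix='1' (no match yet)
Bit 17: prefix='10' -> emit 'l', reset

Answer: 0 2 4 6 8 10 12 14 16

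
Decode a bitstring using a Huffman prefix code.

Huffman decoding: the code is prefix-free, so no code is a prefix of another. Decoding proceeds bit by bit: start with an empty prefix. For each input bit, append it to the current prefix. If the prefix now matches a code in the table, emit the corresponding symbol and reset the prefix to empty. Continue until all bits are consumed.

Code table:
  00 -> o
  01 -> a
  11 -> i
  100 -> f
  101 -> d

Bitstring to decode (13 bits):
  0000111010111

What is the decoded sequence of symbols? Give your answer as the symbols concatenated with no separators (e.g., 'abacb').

Answer: ooidai

Derivation:
Bit 0: prefix='0' (no match yet)
Bit 1: prefix='00' -> emit 'o', reset
Bit 2: prefix='0' (no match yet)
Bit 3: prefix='00' -> emit 'o', reset
Bit 4: prefix='1' (no match yet)
Bit 5: prefix='11' -> emit 'i', reset
Bit 6: prefix='1' (no match yet)
Bit 7: prefix='10' (no match yet)
Bit 8: prefix='101' -> emit 'd', reset
Bit 9: prefix='0' (no match yet)
Bit 10: prefix='01' -> emit 'a', reset
Bit 11: prefix='1' (no match yet)
Bit 12: prefix='11' -> emit 'i', reset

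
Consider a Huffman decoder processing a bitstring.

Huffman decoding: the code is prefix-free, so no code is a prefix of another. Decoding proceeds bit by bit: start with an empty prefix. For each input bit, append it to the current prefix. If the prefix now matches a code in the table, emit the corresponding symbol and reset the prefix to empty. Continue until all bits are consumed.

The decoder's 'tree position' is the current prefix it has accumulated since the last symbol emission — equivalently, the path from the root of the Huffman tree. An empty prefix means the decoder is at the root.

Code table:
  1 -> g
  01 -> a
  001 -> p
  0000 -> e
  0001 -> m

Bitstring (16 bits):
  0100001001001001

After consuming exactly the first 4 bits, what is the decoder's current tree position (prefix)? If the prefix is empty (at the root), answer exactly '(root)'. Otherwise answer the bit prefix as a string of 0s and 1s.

Answer: 00

Derivation:
Bit 0: prefix='0' (no match yet)
Bit 1: prefix='01' -> emit 'a', reset
Bit 2: prefix='0' (no match yet)
Bit 3: prefix='00' (no match yet)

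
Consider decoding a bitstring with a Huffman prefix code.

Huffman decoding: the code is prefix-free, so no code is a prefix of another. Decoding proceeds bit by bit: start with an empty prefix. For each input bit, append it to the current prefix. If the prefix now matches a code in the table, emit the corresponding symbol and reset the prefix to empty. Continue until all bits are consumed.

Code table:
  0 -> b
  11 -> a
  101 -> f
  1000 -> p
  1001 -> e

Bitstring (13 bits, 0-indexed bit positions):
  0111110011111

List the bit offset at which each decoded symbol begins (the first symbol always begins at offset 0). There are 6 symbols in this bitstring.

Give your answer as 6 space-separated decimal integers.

Bit 0: prefix='0' -> emit 'b', reset
Bit 1: prefix='1' (no match yet)
Bit 2: prefix='11' -> emit 'a', reset
Bit 3: prefix='1' (no match yet)
Bit 4: prefix='11' -> emit 'a', reset
Bit 5: prefix='1' (no match yet)
Bit 6: prefix='10' (no match yet)
Bit 7: prefix='100' (no match yet)
Bit 8: prefix='1001' -> emit 'e', reset
Bit 9: prefix='1' (no match yet)
Bit 10: prefix='11' -> emit 'a', reset
Bit 11: prefix='1' (no match yet)
Bit 12: prefix='11' -> emit 'a', reset

Answer: 0 1 3 5 9 11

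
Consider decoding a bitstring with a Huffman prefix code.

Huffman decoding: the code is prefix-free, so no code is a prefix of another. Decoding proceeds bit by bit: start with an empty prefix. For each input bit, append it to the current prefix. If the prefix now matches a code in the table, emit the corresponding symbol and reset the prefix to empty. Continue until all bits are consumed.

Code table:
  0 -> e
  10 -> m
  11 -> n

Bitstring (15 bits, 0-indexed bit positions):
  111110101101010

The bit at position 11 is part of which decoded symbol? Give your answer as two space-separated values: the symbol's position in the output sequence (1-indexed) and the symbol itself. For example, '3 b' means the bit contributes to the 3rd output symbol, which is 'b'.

Bit 0: prefix='1' (no match yet)
Bit 1: prefix='11' -> emit 'n', reset
Bit 2: prefix='1' (no match yet)
Bit 3: prefix='11' -> emit 'n', reset
Bit 4: prefix='1' (no match yet)
Bit 5: prefix='10' -> emit 'm', reset
Bit 6: prefix='1' (no match yet)
Bit 7: prefix='10' -> emit 'm', reset
Bit 8: prefix='1' (no match yet)
Bit 9: prefix='11' -> emit 'n', reset
Bit 10: prefix='0' -> emit 'e', reset
Bit 11: prefix='1' (no match yet)
Bit 12: prefix='10' -> emit 'm', reset
Bit 13: prefix='1' (no match yet)
Bit 14: prefix='10' -> emit 'm', reset

Answer: 7 m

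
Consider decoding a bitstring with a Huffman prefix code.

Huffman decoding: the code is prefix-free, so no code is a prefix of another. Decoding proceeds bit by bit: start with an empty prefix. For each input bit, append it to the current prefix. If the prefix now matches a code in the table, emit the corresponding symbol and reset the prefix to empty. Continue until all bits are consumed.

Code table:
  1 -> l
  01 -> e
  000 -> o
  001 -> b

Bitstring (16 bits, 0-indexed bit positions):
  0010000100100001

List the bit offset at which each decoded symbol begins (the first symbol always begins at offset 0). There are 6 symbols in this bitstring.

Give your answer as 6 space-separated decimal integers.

Bit 0: prefix='0' (no match yet)
Bit 1: prefix='00' (no match yet)
Bit 2: prefix='001' -> emit 'b', reset
Bit 3: prefix='0' (no match yet)
Bit 4: prefix='00' (no match yet)
Bit 5: prefix='000' -> emit 'o', reset
Bit 6: prefix='0' (no match yet)
Bit 7: prefix='01' -> emit 'e', reset
Bit 8: prefix='0' (no match yet)
Bit 9: prefix='00' (no match yet)
Bit 10: prefix='001' -> emit 'b', reset
Bit 11: prefix='0' (no match yet)
Bit 12: prefix='00' (no match yet)
Bit 13: prefix='000' -> emit 'o', reset
Bit 14: prefix='0' (no match yet)
Bit 15: prefix='01' -> emit 'e', reset

Answer: 0 3 6 8 11 14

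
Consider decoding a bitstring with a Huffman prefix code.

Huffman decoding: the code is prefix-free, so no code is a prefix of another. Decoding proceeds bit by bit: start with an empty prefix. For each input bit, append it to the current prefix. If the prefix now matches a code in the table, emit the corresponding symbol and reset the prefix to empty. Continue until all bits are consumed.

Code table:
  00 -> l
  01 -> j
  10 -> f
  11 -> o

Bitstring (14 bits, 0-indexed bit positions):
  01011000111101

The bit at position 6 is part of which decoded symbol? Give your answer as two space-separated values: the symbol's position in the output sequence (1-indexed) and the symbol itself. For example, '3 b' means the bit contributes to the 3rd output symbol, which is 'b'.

Answer: 4 l

Derivation:
Bit 0: prefix='0' (no match yet)
Bit 1: prefix='01' -> emit 'j', reset
Bit 2: prefix='0' (no match yet)
Bit 3: prefix='01' -> emit 'j', reset
Bit 4: prefix='1' (no match yet)
Bit 5: prefix='10' -> emit 'f', reset
Bit 6: prefix='0' (no match yet)
Bit 7: prefix='00' -> emit 'l', reset
Bit 8: prefix='1' (no match yet)
Bit 9: prefix='11' -> emit 'o', reset
Bit 10: prefix='1' (no match yet)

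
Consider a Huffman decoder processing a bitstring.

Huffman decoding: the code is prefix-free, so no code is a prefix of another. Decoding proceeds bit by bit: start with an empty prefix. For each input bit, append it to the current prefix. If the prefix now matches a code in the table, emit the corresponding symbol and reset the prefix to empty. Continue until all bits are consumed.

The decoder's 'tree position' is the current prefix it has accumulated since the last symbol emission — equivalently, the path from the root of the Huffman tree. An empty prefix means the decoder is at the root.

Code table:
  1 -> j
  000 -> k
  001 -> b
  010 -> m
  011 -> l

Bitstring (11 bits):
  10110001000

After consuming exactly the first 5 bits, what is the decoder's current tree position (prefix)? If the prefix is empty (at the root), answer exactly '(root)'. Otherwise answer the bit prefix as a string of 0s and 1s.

Answer: 0

Derivation:
Bit 0: prefix='1' -> emit 'j', reset
Bit 1: prefix='0' (no match yet)
Bit 2: prefix='01' (no match yet)
Bit 3: prefix='011' -> emit 'l', reset
Bit 4: prefix='0' (no match yet)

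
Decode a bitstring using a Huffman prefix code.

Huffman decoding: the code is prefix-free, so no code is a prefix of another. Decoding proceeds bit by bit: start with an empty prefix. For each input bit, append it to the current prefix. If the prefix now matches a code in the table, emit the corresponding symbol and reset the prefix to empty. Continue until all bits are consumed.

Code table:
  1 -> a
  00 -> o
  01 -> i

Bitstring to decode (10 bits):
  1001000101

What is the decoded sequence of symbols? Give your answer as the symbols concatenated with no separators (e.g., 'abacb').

Bit 0: prefix='1' -> emit 'a', reset
Bit 1: prefix='0' (no match yet)
Bit 2: prefix='00' -> emit 'o', reset
Bit 3: prefix='1' -> emit 'a', reset
Bit 4: prefix='0' (no match yet)
Bit 5: prefix='00' -> emit 'o', reset
Bit 6: prefix='0' (no match yet)
Bit 7: prefix='01' -> emit 'i', reset
Bit 8: prefix='0' (no match yet)
Bit 9: prefix='01' -> emit 'i', reset

Answer: aoaoii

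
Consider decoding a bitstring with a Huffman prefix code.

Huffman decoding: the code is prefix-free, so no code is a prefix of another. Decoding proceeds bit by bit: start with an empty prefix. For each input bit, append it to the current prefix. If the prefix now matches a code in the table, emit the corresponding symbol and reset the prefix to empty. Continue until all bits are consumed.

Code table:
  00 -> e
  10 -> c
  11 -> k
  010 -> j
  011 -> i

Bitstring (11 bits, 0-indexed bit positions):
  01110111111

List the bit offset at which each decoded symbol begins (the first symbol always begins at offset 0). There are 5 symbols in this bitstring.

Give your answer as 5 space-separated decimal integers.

Answer: 0 3 5 7 9

Derivation:
Bit 0: prefix='0' (no match yet)
Bit 1: prefix='01' (no match yet)
Bit 2: prefix='011' -> emit 'i', reset
Bit 3: prefix='1' (no match yet)
Bit 4: prefix='10' -> emit 'c', reset
Bit 5: prefix='1' (no match yet)
Bit 6: prefix='11' -> emit 'k', reset
Bit 7: prefix='1' (no match yet)
Bit 8: prefix='11' -> emit 'k', reset
Bit 9: prefix='1' (no match yet)
Bit 10: prefix='11' -> emit 'k', reset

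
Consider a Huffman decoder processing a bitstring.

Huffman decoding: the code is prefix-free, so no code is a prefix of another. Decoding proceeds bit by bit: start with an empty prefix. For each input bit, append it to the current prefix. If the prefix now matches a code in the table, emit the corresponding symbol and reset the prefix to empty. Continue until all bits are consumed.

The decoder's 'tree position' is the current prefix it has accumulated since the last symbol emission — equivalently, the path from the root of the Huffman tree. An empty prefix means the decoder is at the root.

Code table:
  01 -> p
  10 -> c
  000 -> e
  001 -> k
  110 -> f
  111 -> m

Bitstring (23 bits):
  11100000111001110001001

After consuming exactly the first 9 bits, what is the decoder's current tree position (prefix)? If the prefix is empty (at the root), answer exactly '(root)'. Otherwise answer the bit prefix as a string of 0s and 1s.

Answer: (root)

Derivation:
Bit 0: prefix='1' (no match yet)
Bit 1: prefix='11' (no match yet)
Bit 2: prefix='111' -> emit 'm', reset
Bit 3: prefix='0' (no match yet)
Bit 4: prefix='00' (no match yet)
Bit 5: prefix='000' -> emit 'e', reset
Bit 6: prefix='0' (no match yet)
Bit 7: prefix='00' (no match yet)
Bit 8: prefix='001' -> emit 'k', reset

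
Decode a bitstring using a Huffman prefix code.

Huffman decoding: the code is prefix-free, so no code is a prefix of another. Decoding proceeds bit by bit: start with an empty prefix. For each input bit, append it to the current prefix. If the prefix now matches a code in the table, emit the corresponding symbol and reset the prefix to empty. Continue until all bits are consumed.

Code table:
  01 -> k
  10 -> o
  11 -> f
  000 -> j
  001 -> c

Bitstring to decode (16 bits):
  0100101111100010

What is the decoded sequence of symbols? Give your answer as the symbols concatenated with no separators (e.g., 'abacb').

Bit 0: prefix='0' (no match yet)
Bit 1: prefix='01' -> emit 'k', reset
Bit 2: prefix='0' (no match yet)
Bit 3: prefix='00' (no match yet)
Bit 4: prefix='001' -> emit 'c', reset
Bit 5: prefix='0' (no match yet)
Bit 6: prefix='01' -> emit 'k', reset
Bit 7: prefix='1' (no match yet)
Bit 8: prefix='11' -> emit 'f', reset
Bit 9: prefix='1' (no match yet)
Bit 10: prefix='11' -> emit 'f', reset
Bit 11: prefix='0' (no match yet)
Bit 12: prefix='00' (no match yet)
Bit 13: prefix='000' -> emit 'j', reset
Bit 14: prefix='1' (no match yet)
Bit 15: prefix='10' -> emit 'o', reset

Answer: kckffjo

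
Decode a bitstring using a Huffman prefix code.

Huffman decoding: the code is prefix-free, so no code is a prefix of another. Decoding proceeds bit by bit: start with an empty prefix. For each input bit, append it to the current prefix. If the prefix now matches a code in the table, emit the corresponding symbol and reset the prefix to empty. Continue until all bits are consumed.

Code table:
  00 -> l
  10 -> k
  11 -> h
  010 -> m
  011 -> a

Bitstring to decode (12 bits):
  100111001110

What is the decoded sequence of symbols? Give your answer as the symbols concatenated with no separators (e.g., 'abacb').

Answer: kakak

Derivation:
Bit 0: prefix='1' (no match yet)
Bit 1: prefix='10' -> emit 'k', reset
Bit 2: prefix='0' (no match yet)
Bit 3: prefix='01' (no match yet)
Bit 4: prefix='011' -> emit 'a', reset
Bit 5: prefix='1' (no match yet)
Bit 6: prefix='10' -> emit 'k', reset
Bit 7: prefix='0' (no match yet)
Bit 8: prefix='01' (no match yet)
Bit 9: prefix='011' -> emit 'a', reset
Bit 10: prefix='1' (no match yet)
Bit 11: prefix='10' -> emit 'k', reset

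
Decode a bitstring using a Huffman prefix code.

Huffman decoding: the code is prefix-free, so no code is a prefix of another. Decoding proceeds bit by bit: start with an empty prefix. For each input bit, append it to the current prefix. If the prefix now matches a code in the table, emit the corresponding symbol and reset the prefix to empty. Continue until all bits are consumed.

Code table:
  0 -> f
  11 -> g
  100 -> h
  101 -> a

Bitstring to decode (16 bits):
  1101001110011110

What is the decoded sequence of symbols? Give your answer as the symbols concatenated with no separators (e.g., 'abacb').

Bit 0: prefix='1' (no match yet)
Bit 1: prefix='11' -> emit 'g', reset
Bit 2: prefix='0' -> emit 'f', reset
Bit 3: prefix='1' (no match yet)
Bit 4: prefix='10' (no match yet)
Bit 5: prefix='100' -> emit 'h', reset
Bit 6: prefix='1' (no match yet)
Bit 7: prefix='11' -> emit 'g', reset
Bit 8: prefix='1' (no match yet)
Bit 9: prefix='10' (no match yet)
Bit 10: prefix='100' -> emit 'h', reset
Bit 11: prefix='1' (no match yet)
Bit 12: prefix='11' -> emit 'g', reset
Bit 13: prefix='1' (no match yet)
Bit 14: prefix='11' -> emit 'g', reset
Bit 15: prefix='0' -> emit 'f', reset

Answer: gfhghggf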